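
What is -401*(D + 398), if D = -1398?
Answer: 401000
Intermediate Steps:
-401*(D + 398) = -401*(-1398 + 398) = -401*(-1000) = 401000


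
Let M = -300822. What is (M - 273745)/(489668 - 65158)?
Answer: -574567/424510 ≈ -1.3535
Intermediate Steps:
(M - 273745)/(489668 - 65158) = (-300822 - 273745)/(489668 - 65158) = -574567/424510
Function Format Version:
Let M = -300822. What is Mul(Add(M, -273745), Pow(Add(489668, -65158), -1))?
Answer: Rational(-574567, 424510) ≈ -1.3535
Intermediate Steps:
Mul(Add(M, -273745), Pow(Add(489668, -65158), -1)) = Mul(Add(-300822, -273745), Pow(Add(489668, -65158), -1)) = Mul(-574567, Pow(424510, -1)) = Mul(-574567, Rational(1, 424510)) = Rational(-574567, 424510)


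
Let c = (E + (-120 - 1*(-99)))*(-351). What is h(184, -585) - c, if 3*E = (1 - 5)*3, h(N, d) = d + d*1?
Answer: -9945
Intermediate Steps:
h(N, d) = 2*d (h(N, d) = d + d = 2*d)
E = -4 (E = ((1 - 5)*3)/3 = (-4*3)/3 = (1/3)*(-12) = -4)
c = 8775 (c = (-4 + (-120 - 1*(-99)))*(-351) = (-4 + (-120 + 99))*(-351) = (-4 - 21)*(-351) = -25*(-351) = 8775)
h(184, -585) - c = 2*(-585) - 1*8775 = -1170 - 8775 = -9945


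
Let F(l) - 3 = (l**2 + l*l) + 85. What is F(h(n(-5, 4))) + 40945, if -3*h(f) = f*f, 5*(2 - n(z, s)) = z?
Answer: 41051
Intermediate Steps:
n(z, s) = 2 - z/5
h(f) = -f**2/3 (h(f) = -f*f/3 = -f**2/3)
F(l) = 88 + 2*l**2 (F(l) = 3 + ((l**2 + l*l) + 85) = 3 + ((l**2 + l**2) + 85) = 3 + (2*l**2 + 85) = 3 + (85 + 2*l**2) = 88 + 2*l**2)
F(h(n(-5, 4))) + 40945 = (88 + 2*(-(2 - 1/5*(-5))**2/3)**2) + 40945 = (88 + 2*(-(2 + 1)**2/3)**2) + 40945 = (88 + 2*(-1/3*3**2)**2) + 40945 = (88 + 2*(-1/3*9)**2) + 40945 = (88 + 2*(-3)**2) + 40945 = (88 + 2*9) + 40945 = (88 + 18) + 40945 = 106 + 40945 = 41051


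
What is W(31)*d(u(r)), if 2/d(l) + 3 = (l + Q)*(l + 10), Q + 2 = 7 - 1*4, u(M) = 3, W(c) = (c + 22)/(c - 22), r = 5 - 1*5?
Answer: 106/441 ≈ 0.24036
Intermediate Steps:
r = 0 (r = 5 - 5 = 0)
W(c) = (22 + c)/(-22 + c)
Q = 1 (Q = -2 + (7 - 1*4) = -2 + (7 - 4) = -2 + 3 = 1)
d(l) = 2/(-3 + (1 + l)*(10 + l)) (d(l) = 2/(-3 + (l + 1)*(l + 10)) = 2/(-3 + (1 + l)*(10 + l)))
W(31)*d(u(r)) = ((22 + 31)/(-22 + 31))*(2/(7 + 3² + 11*3)) = (53/9)*(2/(7 + 9 + 33)) = ((⅑)*53)*(2/49) = 53*(2*(1/49))/9 = (53/9)*(2/49) = 106/441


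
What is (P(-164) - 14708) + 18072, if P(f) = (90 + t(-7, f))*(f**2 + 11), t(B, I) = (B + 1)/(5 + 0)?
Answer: 11963528/5 ≈ 2.3927e+6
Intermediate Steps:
t(B, I) = 1/5 + B/5 (t(B, I) = (1 + B)/5 = (1 + B)*(1/5) = 1/5 + B/5)
P(f) = 4884/5 + 444*f**2/5 (P(f) = (90 + (1/5 + (1/5)*(-7)))*(f**2 + 11) = (90 + (1/5 - 7/5))*(11 + f**2) = (90 - 6/5)*(11 + f**2) = 444*(11 + f**2)/5 = 4884/5 + 444*f**2/5)
(P(-164) - 14708) + 18072 = ((4884/5 + (444/5)*(-164)**2) - 14708) + 18072 = ((4884/5 + (444/5)*26896) - 14708) + 18072 = ((4884/5 + 11941824/5) - 14708) + 18072 = (11946708/5 - 14708) + 18072 = 11873168/5 + 18072 = 11963528/5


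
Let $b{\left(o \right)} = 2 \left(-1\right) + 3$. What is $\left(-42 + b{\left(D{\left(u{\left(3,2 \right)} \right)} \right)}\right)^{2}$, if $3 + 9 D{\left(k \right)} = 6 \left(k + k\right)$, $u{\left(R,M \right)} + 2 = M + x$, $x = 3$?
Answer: $1681$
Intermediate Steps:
$u{\left(R,M \right)} = 1 + M$ ($u{\left(R,M \right)} = -2 + \left(M + 3\right) = -2 + \left(3 + M\right) = 1 + M$)
$D{\left(k \right)} = - \frac{1}{3} + \frac{4 k}{3}$ ($D{\left(k \right)} = - \frac{1}{3} + \frac{6 \left(k + k\right)}{9} = - \frac{1}{3} + \frac{6 \cdot 2 k}{9} = - \frac{1}{3} + \frac{12 k}{9} = - \frac{1}{3} + \frac{4 k}{3}$)
$b{\left(o \right)} = 1$ ($b{\left(o \right)} = -2 + 3 = 1$)
$\left(-42 + b{\left(D{\left(u{\left(3,2 \right)} \right)} \right)}\right)^{2} = \left(-42 + 1\right)^{2} = \left(-41\right)^{2} = 1681$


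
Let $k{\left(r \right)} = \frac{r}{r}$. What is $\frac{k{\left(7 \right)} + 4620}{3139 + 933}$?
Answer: $\frac{4621}{4072} \approx 1.1348$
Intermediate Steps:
$k{\left(r \right)} = 1$
$\frac{k{\left(7 \right)} + 4620}{3139 + 933} = \frac{1 + 4620}{3139 + 933} = \frac{4621}{4072}$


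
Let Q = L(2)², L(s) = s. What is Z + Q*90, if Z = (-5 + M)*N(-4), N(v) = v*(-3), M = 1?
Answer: 312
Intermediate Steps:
N(v) = -3*v
Z = -48 (Z = (-5 + 1)*(-3*(-4)) = -4*12 = -48)
Q = 4 (Q = 2² = 4)
Z + Q*90 = -48 + 4*90 = -48 + 360 = 312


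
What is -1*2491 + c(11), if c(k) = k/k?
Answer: -2490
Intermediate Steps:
c(k) = 1
-1*2491 + c(11) = -1*2491 + 1 = -2491 + 1 = -2490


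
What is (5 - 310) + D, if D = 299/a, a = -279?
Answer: -85394/279 ≈ -306.07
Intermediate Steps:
D = -299/279 (D = 299/(-279) = 299*(-1/279) = -299/279 ≈ -1.0717)
(5 - 310) + D = (5 - 310) - 299/279 = -305 - 299/279 = -85394/279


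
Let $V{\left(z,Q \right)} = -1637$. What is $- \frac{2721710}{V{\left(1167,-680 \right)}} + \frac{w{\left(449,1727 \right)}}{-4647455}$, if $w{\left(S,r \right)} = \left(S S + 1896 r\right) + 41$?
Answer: $\frac{12643334480392}{7607883835} \approx 1661.9$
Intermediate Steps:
$w{\left(S,r \right)} = 41 + S^{2} + 1896 r$ ($w{\left(S,r \right)} = \left(S^{2} + 1896 r\right) + 41 = 41 + S^{2} + 1896 r$)
$- \frac{2721710}{V{\left(1167,-680 \right)}} + \frac{w{\left(449,1727 \right)}}{-4647455} = - \frac{2721710}{-1637} + \frac{41 + 449^{2} + 1896 \cdot 1727}{-4647455} = \left(-2721710\right) \left(- \frac{1}{1637}\right) + \left(41 + 201601 + 3274392\right) \left(- \frac{1}{4647455}\right) = \frac{2721710}{1637} + 3476034 \left(- \frac{1}{4647455}\right) = \frac{2721710}{1637} - \frac{3476034}{4647455} = \frac{12643334480392}{7607883835}$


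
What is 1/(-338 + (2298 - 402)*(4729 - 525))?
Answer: 1/7970446 ≈ 1.2546e-7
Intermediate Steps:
1/(-338 + (2298 - 402)*(4729 - 525)) = 1/(-338 + 1896*4204) = 1/(-338 + 7970784) = 1/7970446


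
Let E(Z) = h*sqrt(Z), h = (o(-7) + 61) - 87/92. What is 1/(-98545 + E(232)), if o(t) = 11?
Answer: -104260610/10273122573749 - 150351*sqrt(58)/10273122573749 ≈ -1.0260e-5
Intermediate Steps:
h = 6537/92 (h = (11 + 61) - 87/92 = 72 - 87*1/92 = 72 - 87/92 = 6537/92 ≈ 71.054)
E(Z) = 6537*sqrt(Z)/92
1/(-98545 + E(232)) = 1/(-98545 + 6537*sqrt(232)/92) = 1/(-98545 + 6537*(2*sqrt(58))/92) = 1/(-98545 + 6537*sqrt(58)/46)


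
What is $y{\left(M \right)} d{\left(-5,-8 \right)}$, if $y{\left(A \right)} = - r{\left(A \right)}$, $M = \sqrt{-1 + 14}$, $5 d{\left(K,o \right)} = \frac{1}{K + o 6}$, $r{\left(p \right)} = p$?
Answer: $\frac{\sqrt{13}}{265} \approx 0.013606$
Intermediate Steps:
$d{\left(K,o \right)} = \frac{1}{5 \left(K + 6 o\right)}$ ($d{\left(K,o \right)} = \frac{1}{5 \left(K + o 6\right)} = \frac{1}{5 \left(K + 6 o\right)}$)
$M = \sqrt{13} \approx 3.6056$
$y{\left(A \right)} = - A$
$y{\left(M \right)} d{\left(-5,-8 \right)} = - \sqrt{13} \frac{1}{5 \left(-5 + 6 \left(-8\right)\right)} = - \sqrt{13} \frac{1}{5 \left(-5 - 48\right)} = - \sqrt{13} \frac{1}{5 \left(-53\right)} = - \sqrt{13} \cdot \frac{1}{5} \left(- \frac{1}{53}\right) = - \sqrt{13} \left(- \frac{1}{265}\right) = \frac{\sqrt{13}}{265}$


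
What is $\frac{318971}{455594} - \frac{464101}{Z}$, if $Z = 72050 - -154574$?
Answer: $- \frac{69577573545}{51624267328} \approx -1.3478$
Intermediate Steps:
$Z = 226624$ ($Z = 72050 + 154574 = 226624$)
$\frac{318971}{455594} - \frac{464101}{Z} = \frac{318971}{455594} - \frac{464101}{226624} = - \frac{69577573545}{51624267328}$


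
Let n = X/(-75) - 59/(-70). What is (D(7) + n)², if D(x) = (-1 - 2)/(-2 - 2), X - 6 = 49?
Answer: 130321/176400 ≈ 0.73878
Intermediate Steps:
X = 55 (X = 6 + 49 = 55)
D(x) = ¾ (D(x) = -3/(-4) = -3*(-¼) = ¾)
n = 23/210 (n = 55/(-75) - 59/(-70) = 55*(-1/75) - 59*(-1/70) = -11/15 + 59/70 = 23/210 ≈ 0.10952)
(D(7) + n)² = (¾ + 23/210)² = (361/420)² = 130321/176400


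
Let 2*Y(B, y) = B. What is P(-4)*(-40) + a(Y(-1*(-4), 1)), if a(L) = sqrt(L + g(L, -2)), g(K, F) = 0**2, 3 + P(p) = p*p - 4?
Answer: -360 + sqrt(2) ≈ -358.59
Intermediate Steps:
P(p) = -7 + p**2 (P(p) = -3 + (p*p - 4) = -3 + (p**2 - 4) = -3 + (-4 + p**2) = -7 + p**2)
Y(B, y) = B/2
g(K, F) = 0
a(L) = sqrt(L) (a(L) = sqrt(L + 0) = sqrt(L))
P(-4)*(-40) + a(Y(-1*(-4), 1)) = (-7 + (-4)**2)*(-40) + sqrt((-1*(-4))/2) = (-7 + 16)*(-40) + sqrt((1/2)*4) = 9*(-40) + sqrt(2) = -360 + sqrt(2)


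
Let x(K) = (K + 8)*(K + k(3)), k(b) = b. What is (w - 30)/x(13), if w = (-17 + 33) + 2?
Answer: -1/28 ≈ -0.035714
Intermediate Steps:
w = 18 (w = 16 + 2 = 18)
x(K) = (3 + K)*(8 + K) (x(K) = (K + 8)*(K + 3) = (8 + K)*(3 + K) = (3 + K)*(8 + K))
(w - 30)/x(13) = (18 - 30)/(24 + 13² + 11*13) = -12/(24 + 169 + 143) = -12/336 = -12*1/336 = -1/28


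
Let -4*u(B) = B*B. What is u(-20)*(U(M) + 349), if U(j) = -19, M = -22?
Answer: -33000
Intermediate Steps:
u(B) = -B²/4 (u(B) = -B*B/4 = -B²/4)
u(-20)*(U(M) + 349) = (-¼*(-20)²)*(-19 + 349) = -¼*400*330 = -100*330 = -33000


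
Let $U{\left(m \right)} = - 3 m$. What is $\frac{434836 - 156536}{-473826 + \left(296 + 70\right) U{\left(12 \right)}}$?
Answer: $- \frac{6050}{10587} \approx -0.57146$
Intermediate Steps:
$\frac{434836 - 156536}{-473826 + \left(296 + 70\right) U{\left(12 \right)}} = \frac{434836 - 156536}{-473826 + \left(296 + 70\right) \left(\left(-3\right) 12\right)} = \frac{278300}{-473826 + 366 \left(-36\right)} = \frac{278300}{-473826 - 13176} = \frac{278300}{-487002} = 278300 \left(- \frac{1}{487002}\right) = - \frac{6050}{10587}$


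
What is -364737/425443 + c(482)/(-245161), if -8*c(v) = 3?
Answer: -715353024927/834416250584 ≈ -0.85731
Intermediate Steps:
c(v) = -3/8 (c(v) = -⅛*3 = -3/8)
-364737/425443 + c(482)/(-245161) = -364737/425443 - 3/8/(-245161) = -364737*1/425443 - 3/8*(-1/245161) = -364737/425443 + 3/1961288 = -715353024927/834416250584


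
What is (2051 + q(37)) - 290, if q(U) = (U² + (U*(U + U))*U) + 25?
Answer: 104461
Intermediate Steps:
q(U) = 25 + U² + 2*U³ (q(U) = (U² + (U*(2*U))*U) + 25 = (U² + (2*U²)*U) + 25 = (U² + 2*U³) + 25 = 25 + U² + 2*U³)
(2051 + q(37)) - 290 = (2051 + (25 + 37² + 2*37³)) - 290 = (2051 + (25 + 1369 + 2*50653)) - 290 = (2051 + (25 + 1369 + 101306)) - 290 = (2051 + 102700) - 290 = 104751 - 290 = 104461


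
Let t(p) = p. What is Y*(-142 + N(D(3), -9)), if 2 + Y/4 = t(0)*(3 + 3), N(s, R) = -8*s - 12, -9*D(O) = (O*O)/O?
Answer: 3632/3 ≈ 1210.7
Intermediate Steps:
D(O) = -O/9 (D(O) = -O*O/(9*O) = -O²/(9*O) = -O/9)
N(s, R) = -12 - 8*s
Y = -8 (Y = -8 + 4*(0*(3 + 3)) = -8 + 4*(0*6) = -8 + 4*0 = -8 + 0 = -8)
Y*(-142 + N(D(3), -9)) = -8*(-142 + (-12 - (-8)*3/9)) = -8*(-142 + (-12 - 8*(-⅓))) = -8*(-142 + (-12 + 8/3)) = -8*(-142 - 28/3) = -8*(-454/3) = 3632/3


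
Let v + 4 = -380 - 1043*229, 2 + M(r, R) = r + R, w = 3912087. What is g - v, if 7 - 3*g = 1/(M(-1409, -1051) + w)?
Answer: 935312620833/3909625 ≈ 2.3923e+5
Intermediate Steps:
M(r, R) = -2 + R + r (M(r, R) = -2 + (r + R) = -2 + (R + r) = -2 + R + r)
g = 9122458/3909625 (g = 7/3 - 1/(3*((-2 - 1051 - 1409) + 3912087)) = 7/3 - 1/(3*(-2462 + 3912087)) = 7/3 - ⅓/3909625 = 7/3 - ⅓*1/3909625 = 7/3 - 1/11728875 = 9122458/3909625 ≈ 2.3333)
v = -239231 (v = -4 + (-380 - 1043*229) = -4 + (-380 - 238847) = -4 - 239227 = -239231)
g - v = 9122458/3909625 - 1*(-239231) = 9122458/3909625 + 239231 = 935312620833/3909625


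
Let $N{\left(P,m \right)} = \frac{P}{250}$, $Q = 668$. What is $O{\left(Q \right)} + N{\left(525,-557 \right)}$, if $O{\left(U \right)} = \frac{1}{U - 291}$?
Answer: $\frac{7927}{3770} \approx 2.1027$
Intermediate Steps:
$O{\left(U \right)} = \frac{1}{-291 + U}$
$N{\left(P,m \right)} = \frac{P}{250}$ ($N{\left(P,m \right)} = P \frac{1}{250} = \frac{P}{250}$)
$O{\left(Q \right)} + N{\left(525,-557 \right)} = \frac{1}{-291 + 668} + \frac{1}{250} \cdot 525 = \frac{1}{377} + \frac{21}{10} = \frac{7927}{3770}$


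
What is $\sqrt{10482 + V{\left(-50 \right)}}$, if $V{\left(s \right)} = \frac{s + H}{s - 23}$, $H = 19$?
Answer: $\frac{\sqrt{55860841}}{73} \approx 102.38$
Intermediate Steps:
$V{\left(s \right)} = \frac{19 + s}{-23 + s}$ ($V{\left(s \right)} = \frac{s + 19}{s - 23} = \frac{19 + s}{-23 + s}$)
$\sqrt{10482 + V{\left(-50 \right)}} = \sqrt{10482 + \frac{19 - 50}{-23 - 50}} = \sqrt{10482 + \frac{1}{-73} \left(-31\right)} = \sqrt{10482 - - \frac{31}{73}} = \sqrt{10482 + \frac{31}{73}} = \sqrt{\frac{765217}{73}} = \frac{\sqrt{55860841}}{73}$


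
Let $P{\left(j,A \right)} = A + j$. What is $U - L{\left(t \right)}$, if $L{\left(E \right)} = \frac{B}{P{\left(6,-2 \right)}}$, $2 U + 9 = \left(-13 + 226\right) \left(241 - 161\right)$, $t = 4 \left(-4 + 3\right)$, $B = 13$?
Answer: $\frac{34049}{4} \approx 8512.3$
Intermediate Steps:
$t = -4$ ($t = 4 \left(-1\right) = -4$)
$U = \frac{17031}{2}$ ($U = - \frac{9}{2} + \frac{\left(-13 + 226\right) \left(241 - 161\right)}{2} = - \frac{9}{2} + \frac{213 \cdot 80}{2} = - \frac{9}{2} + \frac{1}{2} \cdot 17040 = - \frac{9}{2} + 8520 = \frac{17031}{2} \approx 8515.5$)
$L{\left(E \right)} = \frac{13}{4}$ ($L{\left(E \right)} = \frac{13}{-2 + 6} = \frac{13}{4}$)
$U - L{\left(t \right)} = \frac{17031}{2} - \frac{13}{4} = \frac{34049}{4}$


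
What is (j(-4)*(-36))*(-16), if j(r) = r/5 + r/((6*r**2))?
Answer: -2424/5 ≈ -484.80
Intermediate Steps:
j(r) = r/5 + 1/(6*r) (j(r) = r*(1/5) + r*(1/(6*r**2)) = r/5 + 1/(6*r))
(j(-4)*(-36))*(-16) = (((1/5)*(-4) + (1/6)/(-4))*(-36))*(-16) = ((-4/5 + (1/6)*(-1/4))*(-36))*(-16) = ((-4/5 - 1/24)*(-36))*(-16) = -101/120*(-36)*(-16) = (303/10)*(-16) = -2424/5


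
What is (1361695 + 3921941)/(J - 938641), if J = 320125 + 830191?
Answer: 5283636/211675 ≈ 24.961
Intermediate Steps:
J = 1150316
(1361695 + 3921941)/(J - 938641) = (1361695 + 3921941)/(1150316 - 938641) = 5283636/211675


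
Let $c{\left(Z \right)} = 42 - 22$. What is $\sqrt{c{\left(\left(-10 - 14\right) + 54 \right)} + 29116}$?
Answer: $4 \sqrt{1821} \approx 170.69$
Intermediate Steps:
$c{\left(Z \right)} = 20$ ($c{\left(Z \right)} = 42 - 22 = 20$)
$\sqrt{c{\left(\left(-10 - 14\right) + 54 \right)} + 29116} = \sqrt{20 + 29116} = \sqrt{29136} = 4 \sqrt{1821}$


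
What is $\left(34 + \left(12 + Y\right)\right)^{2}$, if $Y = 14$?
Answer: $3600$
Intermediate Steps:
$\left(34 + \left(12 + Y\right)\right)^{2} = \left(34 + \left(12 + 14\right)\right)^{2} = \left(34 + 26\right)^{2} = 60^{2} = 3600$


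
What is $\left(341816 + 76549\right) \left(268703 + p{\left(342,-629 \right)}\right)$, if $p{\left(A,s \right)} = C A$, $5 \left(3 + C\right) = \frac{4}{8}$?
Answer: $112000996188$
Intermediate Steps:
$C = - \frac{29}{10}$ ($C = -3 + \frac{4 \cdot \frac{1}{8}}{5} = -3 + \frac{1}{5} \cdot \frac{1}{2} = -3 + \frac{1}{10} = - \frac{29}{10} \approx -2.9$)
$p{\left(A,s \right)} = - \frac{29 A}{10}$
$\left(341816 + 76549\right) \left(268703 + p{\left(342,-629 \right)}\right) = \left(341816 + 76549\right) \left(268703 - \frac{4959}{5}\right) = 418365 \left(268703 - \frac{4959}{5}\right) = 418365 \cdot \frac{1338556}{5} = 112000996188$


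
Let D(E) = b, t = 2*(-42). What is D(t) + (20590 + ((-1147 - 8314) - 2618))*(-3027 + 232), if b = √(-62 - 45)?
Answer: -23788245 + I*√107 ≈ -2.3788e+7 + 10.344*I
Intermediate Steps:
b = I*√107 (b = √(-107) = I*√107 ≈ 10.344*I)
t = -84
D(E) = I*√107
D(t) + (20590 + ((-1147 - 8314) - 2618))*(-3027 + 232) = I*√107 + (20590 + ((-1147 - 8314) - 2618))*(-3027 + 232) = I*√107 + (20590 + (-9461 - 2618))*(-2795) = I*√107 + (20590 - 12079)*(-2795) = I*√107 + 8511*(-2795) = I*√107 - 23788245 = -23788245 + I*√107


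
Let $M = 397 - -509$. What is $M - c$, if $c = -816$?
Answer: $1722$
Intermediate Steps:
$M = 906$ ($M = 397 + 509 = 906$)
$M - c = 906 - -816 = 906 + 816 = 1722$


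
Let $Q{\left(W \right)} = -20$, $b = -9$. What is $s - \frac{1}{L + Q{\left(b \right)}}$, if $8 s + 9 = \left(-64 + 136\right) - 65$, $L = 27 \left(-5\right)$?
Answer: $- \frac{151}{620} \approx -0.24355$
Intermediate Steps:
$L = -135$
$s = - \frac{1}{4}$ ($s = - \frac{9}{8} + \frac{\left(-64 + 136\right) - 65}{8} = - \frac{9}{8} + \frac{72 - 65}{8} = - \frac{9}{8} + \frac{1}{8} \cdot 7 = - \frac{9}{8} + \frac{7}{8} = - \frac{1}{4} \approx -0.25$)
$s - \frac{1}{L + Q{\left(b \right)}} = - \frac{1}{4} - \frac{1}{-135 - 20} = - \frac{1}{4} - \frac{1}{-155} = - \frac{1}{4} - - \frac{1}{155} = - \frac{1}{4} + \frac{1}{155} = - \frac{151}{620}$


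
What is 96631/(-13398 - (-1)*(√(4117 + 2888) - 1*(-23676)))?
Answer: 331057806/35210093 - 96631*√7005/105630279 ≈ 9.3258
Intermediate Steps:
96631/(-13398 - (-1)*(√(4117 + 2888) - 1*(-23676))) = 96631/(-13398 - (-1)*(√7005 + 23676)) = 96631/(-13398 - (-1)*(23676 + √7005)) = 96631/(-13398 - (-23676 - √7005)) = 96631/(-13398 + (23676 + √7005)) = 96631/(10278 + √7005)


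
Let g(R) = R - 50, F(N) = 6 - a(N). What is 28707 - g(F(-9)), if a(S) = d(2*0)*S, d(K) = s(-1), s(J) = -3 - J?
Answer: 28769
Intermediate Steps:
d(K) = -2 (d(K) = -3 - 1*(-1) = -3 + 1 = -2)
a(S) = -2*S
F(N) = 6 + 2*N (F(N) = 6 - (-2)*N = 6 + 2*N)
g(R) = -50 + R
28707 - g(F(-9)) = 28707 - (-50 + (6 + 2*(-9))) = 28707 - (-50 + (6 - 18)) = 28707 - (-50 - 12) = 28707 - 1*(-62) = 28707 + 62 = 28769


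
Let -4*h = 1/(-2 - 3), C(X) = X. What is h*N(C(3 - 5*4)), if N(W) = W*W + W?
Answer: 68/5 ≈ 13.600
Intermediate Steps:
N(W) = W + W**2 (N(W) = W**2 + W = W + W**2)
h = 1/20 (h = -1/(4*(-2 - 3)) = -1/4/(-5) = -1/4*(-1/5) = 1/20 ≈ 0.050000)
h*N(C(3 - 5*4)) = ((3 - 5*4)*(1 + (3 - 5*4)))/20 = ((3 - 20)*(1 + (3 - 20)))/20 = (-17*(1 - 17))/20 = (-17*(-16))/20 = (1/20)*272 = 68/5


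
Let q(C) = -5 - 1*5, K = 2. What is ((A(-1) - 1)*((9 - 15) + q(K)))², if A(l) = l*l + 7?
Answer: 12544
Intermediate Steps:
A(l) = 7 + l² (A(l) = l² + 7 = 7 + l²)
q(C) = -10 (q(C) = -5 - 5 = -10)
((A(-1) - 1)*((9 - 15) + q(K)))² = (((7 + (-1)²) - 1)*((9 - 15) - 10))² = (((7 + 1) - 1)*(-6 - 10))² = ((8 - 1)*(-16))² = (7*(-16))² = (-112)² = 12544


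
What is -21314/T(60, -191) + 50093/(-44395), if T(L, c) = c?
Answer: 936667267/8479445 ≈ 110.46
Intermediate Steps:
-21314/T(60, -191) + 50093/(-44395) = -21314/(-191) + 50093/(-44395) = -21314*(-1/191) + 50093*(-1/44395) = 21314/191 - 50093/44395 = 936667267/8479445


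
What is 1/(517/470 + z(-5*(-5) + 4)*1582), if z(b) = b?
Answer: 10/458791 ≈ 2.1796e-5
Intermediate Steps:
1/(517/470 + z(-5*(-5) + 4)*1582) = 1/(517/470 + (-5*(-5) + 4)*1582) = 1/(517*(1/470) + (25 + 4)*1582) = 1/(11/10 + 29*1582) = 1/(11/10 + 45878) = 1/(458791/10) = 10/458791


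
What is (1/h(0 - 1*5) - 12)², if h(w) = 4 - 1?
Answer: 1225/9 ≈ 136.11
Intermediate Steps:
h(w) = 3
(1/h(0 - 1*5) - 12)² = (1/3 - 12)² = (⅓ - 12)² = (-35/3)² = 1225/9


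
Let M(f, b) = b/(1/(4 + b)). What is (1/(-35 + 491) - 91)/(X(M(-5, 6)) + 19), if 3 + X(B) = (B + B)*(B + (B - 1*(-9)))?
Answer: -41495/7066176 ≈ -0.0058723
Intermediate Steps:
M(f, b) = b*(4 + b)
X(B) = -3 + 2*B*(9 + 2*B) (X(B) = -3 + (B + B)*(B + (B - 1*(-9))) = -3 + (2*B)*(B + (B + 9)) = -3 + (2*B)*(B + (9 + B)) = -3 + (2*B)*(9 + 2*B) = -3 + 2*B*(9 + 2*B))
(1/(-35 + 491) - 91)/(X(M(-5, 6)) + 19) = (1/(-35 + 491) - 91)/((-3 + 4*(6*(4 + 6))**2 + 18*(6*(4 + 6))) + 19) = (1/456 - 91)/((-3 + 4*(6*10)**2 + 18*(6*10)) + 19) = (1/456 - 91)/((-3 + 4*60**2 + 18*60) + 19) = -41495/(456*((-3 + 4*3600 + 1080) + 19)) = -41495/(456*((-3 + 14400 + 1080) + 19)) = -41495/(456*(15477 + 19)) = -41495/456/15496 = -41495/456*1/15496 = -41495/7066176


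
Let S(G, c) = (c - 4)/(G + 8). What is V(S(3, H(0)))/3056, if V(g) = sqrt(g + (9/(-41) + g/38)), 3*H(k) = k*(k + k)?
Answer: I*sqrt(43521951)/26186864 ≈ 0.00025192*I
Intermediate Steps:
H(k) = 2*k**2/3 (H(k) = (k*(k + k))/3 = (k*(2*k))/3 = (2*k**2)/3 = 2*k**2/3)
S(G, c) = (-4 + c)/(8 + G)
V(g) = sqrt(-9/41 + 39*g/38) (V(g) = sqrt(g + (9*(-1/41) + g*(1/38))) = sqrt(g + (-9/41 + g/38)) = sqrt(-9/41 + 39*g/38))
V(S(3, H(0)))/3056 = (sqrt(-532836 + 2491242*((-4 + (2/3)*0**2)/(8 + 3)))/1558)/3056 = (sqrt(-532836 + 2491242*((-4 + (2/3)*0)/11))/1558)*(1/3056) = (sqrt(-532836 + 2491242*((-4 + 0)/11))/1558)*(1/3056) = (sqrt(-532836 + 2491242*((1/11)*(-4)))/1558)*(1/3056) = (sqrt(-532836 + 2491242*(-4/11))/1558)*(1/3056) = (sqrt(-532836 - 9964968/11)/1558)*(1/3056) = (sqrt(-15826164/11)/1558)*(1/3056) = ((2*I*sqrt(43521951)/11)/1558)*(1/3056) = (I*sqrt(43521951)/8569)*(1/3056) = I*sqrt(43521951)/26186864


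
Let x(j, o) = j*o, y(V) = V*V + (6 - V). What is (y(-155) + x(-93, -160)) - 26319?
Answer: 12747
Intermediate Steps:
y(V) = 6 + V**2 - V (y(V) = V**2 + (6 - V) = 6 + V**2 - V)
(y(-155) + x(-93, -160)) - 26319 = ((6 + (-155)**2 - 1*(-155)) - 93*(-160)) - 26319 = ((6 + 24025 + 155) + 14880) - 26319 = (24186 + 14880) - 26319 = 39066 - 26319 = 12747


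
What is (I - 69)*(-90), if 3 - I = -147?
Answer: -7290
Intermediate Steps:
I = 150 (I = 3 - 1*(-147) = 3 + 147 = 150)
(I - 69)*(-90) = (150 - 69)*(-90) = 81*(-90) = -7290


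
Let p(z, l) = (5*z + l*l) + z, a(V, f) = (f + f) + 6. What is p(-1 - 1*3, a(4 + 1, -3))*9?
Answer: -216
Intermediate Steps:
a(V, f) = 6 + 2*f (a(V, f) = 2*f + 6 = 6 + 2*f)
p(z, l) = l² + 6*z (p(z, l) = (5*z + l²) + z = (l² + 5*z) + z = l² + 6*z)
p(-1 - 1*3, a(4 + 1, -3))*9 = ((6 + 2*(-3))² + 6*(-1 - 1*3))*9 = ((6 - 6)² + 6*(-1 - 3))*9 = (0² + 6*(-4))*9 = (0 - 24)*9 = -24*9 = -216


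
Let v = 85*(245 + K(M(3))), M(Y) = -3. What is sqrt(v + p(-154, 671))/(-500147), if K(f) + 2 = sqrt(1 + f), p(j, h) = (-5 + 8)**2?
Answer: -sqrt(20664 + 85*I*sqrt(2))/500147 ≈ -0.00028742 - 8.3598e-7*I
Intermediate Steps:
p(j, h) = 9 (p(j, h) = 3**2 = 9)
K(f) = -2 + sqrt(1 + f)
v = 20655 + 85*I*sqrt(2) (v = 85*(245 + (-2 + sqrt(1 - 3))) = 85*(245 + (-2 + sqrt(-2))) = 85*(245 + (-2 + I*sqrt(2))) = 85*(243 + I*sqrt(2)) = 20655 + 85*I*sqrt(2) ≈ 20655.0 + 120.21*I)
sqrt(v + p(-154, 671))/(-500147) = sqrt((20655 + 85*I*sqrt(2)) + 9)/(-500147) = sqrt(20664 + 85*I*sqrt(2))*(-1/500147) = -sqrt(20664 + 85*I*sqrt(2))/500147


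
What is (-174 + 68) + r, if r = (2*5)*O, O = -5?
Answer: -156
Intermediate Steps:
r = -50 (r = (2*5)*(-5) = 10*(-5) = -50)
(-174 + 68) + r = (-174 + 68) - 50 = -106 - 50 = -156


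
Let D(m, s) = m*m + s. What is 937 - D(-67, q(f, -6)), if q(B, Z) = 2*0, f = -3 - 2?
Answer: -3552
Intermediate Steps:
f = -5
q(B, Z) = 0
D(m, s) = s + m**2 (D(m, s) = m**2 + s = s + m**2)
937 - D(-67, q(f, -6)) = 937 - (0 + (-67)**2) = 937 - (0 + 4489) = 937 - 1*4489 = 937 - 4489 = -3552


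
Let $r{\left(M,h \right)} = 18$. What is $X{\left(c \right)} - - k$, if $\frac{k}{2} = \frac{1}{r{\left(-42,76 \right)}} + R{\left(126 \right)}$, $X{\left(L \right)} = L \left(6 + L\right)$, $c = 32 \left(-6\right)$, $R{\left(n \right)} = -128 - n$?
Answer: $\frac{316837}{9} \approx 35204.0$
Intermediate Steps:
$c = -192$
$k = - \frac{4571}{9}$ ($k = 2 \left(\frac{1}{18} - 254\right) = 2 \left(- \frac{4571}{18}\right) = - \frac{4571}{9} \approx -507.89$)
$X{\left(c \right)} - - k = - 192 \left(6 - 192\right) - \left(-1\right) \left(- \frac{4571}{9}\right) = \left(-192\right) \left(-186\right) - \frac{4571}{9} = 35712 - \frac{4571}{9} = \frac{316837}{9}$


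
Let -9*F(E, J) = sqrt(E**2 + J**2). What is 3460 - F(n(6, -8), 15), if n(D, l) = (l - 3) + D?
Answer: 3460 + 5*sqrt(10)/9 ≈ 3461.8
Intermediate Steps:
n(D, l) = -3 + D + l (n(D, l) = (-3 + l) + D = -3 + D + l)
F(E, J) = -sqrt(E**2 + J**2)/9
3460 - F(n(6, -8), 15) = 3460 - (-1)*sqrt((-3 + 6 - 8)**2 + 15**2)/9 = 3460 - (-1)*sqrt((-5)**2 + 225)/9 = 3460 - (-1)*sqrt(25 + 225)/9 = 3460 - (-1)*sqrt(250)/9 = 3460 - (-1)*5*sqrt(10)/9 = 3460 - (-5)*sqrt(10)/9 = 3460 + 5*sqrt(10)/9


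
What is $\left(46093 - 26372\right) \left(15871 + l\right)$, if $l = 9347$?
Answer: $497324178$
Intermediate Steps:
$\left(46093 - 26372\right) \left(15871 + l\right) = \left(46093 - 26372\right) \left(15871 + 9347\right) = 19721 \cdot 25218 = 497324178$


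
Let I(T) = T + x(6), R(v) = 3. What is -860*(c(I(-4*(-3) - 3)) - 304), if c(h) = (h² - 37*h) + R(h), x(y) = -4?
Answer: 396460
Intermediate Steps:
I(T) = -4 + T (I(T) = T - 4 = -4 + T)
c(h) = 3 + h² - 37*h (c(h) = (h² - 37*h) + 3 = 3 + h² - 37*h)
-860*(c(I(-4*(-3) - 3)) - 304) = -860*((3 + (-4 + (-4*(-3) - 3))² - 37*(-4 + (-4*(-3) - 3))) - 304) = -860*((3 + (-4 + (12 - 3))² - 37*(-4 + (12 - 3))) - 304) = -860*((3 + (-4 + 9)² - 37*(-4 + 9)) - 304) = -860*((3 + 5² - 37*5) - 304) = -860*((3 + 25 - 185) - 304) = -860*(-157 - 304) = -860*(-461) = 396460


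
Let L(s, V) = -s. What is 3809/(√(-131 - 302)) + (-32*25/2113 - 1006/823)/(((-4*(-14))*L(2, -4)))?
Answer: 1392039/97383944 - 3809*I*√433/433 ≈ 0.014294 - 183.05*I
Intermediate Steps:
3809/(√(-131 - 302)) + (-32*25/2113 - 1006/823)/(((-4*(-14))*L(2, -4))) = 3809/(√(-131 - 302)) + (-32*25/2113 - 1006/823)/(((-4*(-14))*(-1*2))) = 3809/(√(-433)) + (-800*1/2113 - 1006*1/823)/((56*(-2))) = 3809/((I*√433)) + (-800/2113 - 1006/823)/(-112) = 3809*(-I*√433/433) - 2784078/1738999*(-1/112) = -3809*I*√433/433 + 1392039/97383944 = 1392039/97383944 - 3809*I*√433/433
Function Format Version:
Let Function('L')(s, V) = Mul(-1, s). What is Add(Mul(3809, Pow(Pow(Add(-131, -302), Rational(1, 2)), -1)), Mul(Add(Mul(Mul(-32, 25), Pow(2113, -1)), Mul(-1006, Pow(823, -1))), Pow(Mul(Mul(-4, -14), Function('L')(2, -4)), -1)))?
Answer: Add(Rational(1392039, 97383944), Mul(Rational(-3809, 433), I, Pow(433, Rational(1, 2)))) ≈ Add(0.014294, Mul(-183.05, I))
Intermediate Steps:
Add(Mul(3809, Pow(Pow(Add(-131, -302), Rational(1, 2)), -1)), Mul(Add(Mul(Mul(-32, 25), Pow(2113, -1)), Mul(-1006, Pow(823, -1))), Pow(Mul(Mul(-4, -14), Function('L')(2, -4)), -1))) = Add(Mul(3809, Pow(Pow(Add(-131, -302), Rational(1, 2)), -1)), Mul(Add(Mul(Mul(-32, 25), Pow(2113, -1)), Mul(-1006, Pow(823, -1))), Pow(Mul(Mul(-4, -14), Mul(-1, 2)), -1))) = Add(Mul(3809, Pow(Pow(-433, Rational(1, 2)), -1)), Mul(Add(Mul(-800, Rational(1, 2113)), Mul(-1006, Rational(1, 823))), Pow(Mul(56, -2), -1))) = Add(Mul(3809, Pow(Mul(I, Pow(433, Rational(1, 2))), -1)), Mul(Add(Rational(-800, 2113), Rational(-1006, 823)), Pow(-112, -1))) = Add(Mul(3809, Mul(Rational(-1, 433), I, Pow(433, Rational(1, 2)))), Mul(Rational(-2784078, 1738999), Rational(-1, 112))) = Add(Mul(Rational(-3809, 433), I, Pow(433, Rational(1, 2))), Rational(1392039, 97383944)) = Add(Rational(1392039, 97383944), Mul(Rational(-3809, 433), I, Pow(433, Rational(1, 2))))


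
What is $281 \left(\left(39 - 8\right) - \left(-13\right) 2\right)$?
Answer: $16017$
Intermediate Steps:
$281 \left(\left(39 - 8\right) - \left(-13\right) 2\right) = 281 \left(\left(39 - 8\right) - -26\right) = 281 \left(31 + 26\right) = 281 \cdot 57 = 16017$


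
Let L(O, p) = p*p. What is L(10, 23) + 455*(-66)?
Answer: -29501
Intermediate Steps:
L(O, p) = p²
L(10, 23) + 455*(-66) = 23² + 455*(-66) = 529 - 30030 = -29501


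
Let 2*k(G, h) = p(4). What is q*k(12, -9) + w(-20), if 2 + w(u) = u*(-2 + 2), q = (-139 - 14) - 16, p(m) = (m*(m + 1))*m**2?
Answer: -27042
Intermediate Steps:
p(m) = m**3*(1 + m) (p(m) = (m*(1 + m))*m**2 = m**3*(1 + m))
k(G, h) = 160 (k(G, h) = (4**3*(1 + 4))/2 = (64*5)/2 = (1/2)*320 = 160)
q = -169 (q = -153 - 16 = -169)
w(u) = -2 (w(u) = -2 + u*(-2 + 2) = -2 + u*0 = -2 + 0 = -2)
q*k(12, -9) + w(-20) = -169*160 - 2 = -27040 - 2 = -27042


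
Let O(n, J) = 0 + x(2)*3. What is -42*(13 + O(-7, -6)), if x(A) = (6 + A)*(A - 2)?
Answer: -546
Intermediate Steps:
x(A) = (-2 + A)*(6 + A) (x(A) = (6 + A)*(-2 + A) = (-2 + A)*(6 + A))
O(n, J) = 0 (O(n, J) = 0 + (-12 + 2**2 + 4*2)*3 = 0 + (-12 + 4 + 8)*3 = 0 + 0*3 = 0 + 0 = 0)
-42*(13 + O(-7, -6)) = -42*(13 + 0) = -42*13 = -546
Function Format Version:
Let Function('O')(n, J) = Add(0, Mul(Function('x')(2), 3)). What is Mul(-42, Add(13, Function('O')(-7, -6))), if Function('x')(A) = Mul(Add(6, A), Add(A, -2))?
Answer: -546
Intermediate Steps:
Function('x')(A) = Mul(Add(-2, A), Add(6, A)) (Function('x')(A) = Mul(Add(6, A), Add(-2, A)) = Mul(Add(-2, A), Add(6, A)))
Function('O')(n, J) = 0 (Function('O')(n, J) = Add(0, Mul(Add(-12, Pow(2, 2), Mul(4, 2)), 3)) = Add(0, Mul(Add(-12, 4, 8), 3)) = Add(0, Mul(0, 3)) = Add(0, 0) = 0)
Mul(-42, Add(13, Function('O')(-7, -6))) = Mul(-42, Add(13, 0)) = Mul(-42, 13) = -546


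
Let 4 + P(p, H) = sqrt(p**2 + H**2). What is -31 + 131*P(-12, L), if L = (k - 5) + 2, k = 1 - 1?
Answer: -555 + 393*sqrt(17) ≈ 1065.4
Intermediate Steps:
k = 0
L = -3 (L = (0 - 5) + 2 = -5 + 2 = -3)
P(p, H) = -4 + sqrt(H**2 + p**2) (P(p, H) = -4 + sqrt(p**2 + H**2) = -4 + sqrt(H**2 + p**2))
-31 + 131*P(-12, L) = -31 + 131*(-4 + sqrt((-3)**2 + (-12)**2)) = -31 + 131*(-4 + sqrt(9 + 144)) = -31 + 131*(-4 + sqrt(153)) = -31 + 131*(-4 + 3*sqrt(17)) = -31 + (-524 + 393*sqrt(17)) = -555 + 393*sqrt(17)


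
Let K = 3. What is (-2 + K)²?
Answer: 1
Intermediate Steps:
(-2 + K)² = (-2 + 3)² = 1² = 1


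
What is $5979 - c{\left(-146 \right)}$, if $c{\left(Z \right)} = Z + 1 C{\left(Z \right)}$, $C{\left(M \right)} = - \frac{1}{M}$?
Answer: $\frac{894249}{146} \approx 6125.0$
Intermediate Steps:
$c{\left(Z \right)} = Z - \frac{1}{Z}$ ($c{\left(Z \right)} = Z + 1 \left(- \frac{1}{Z}\right) = Z - \frac{1}{Z}$)
$5979 - c{\left(-146 \right)} = 5979 - \left(-146 - \frac{1}{-146}\right) = 5979 - \left(-146 - - \frac{1}{146}\right) = 5979 - \left(-146 + \frac{1}{146}\right) = 5979 - - \frac{21315}{146} = 5979 + \frac{21315}{146} = \frac{894249}{146}$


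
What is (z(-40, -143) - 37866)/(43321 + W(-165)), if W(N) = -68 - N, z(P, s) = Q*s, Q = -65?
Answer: -28571/43418 ≈ -0.65804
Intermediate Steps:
z(P, s) = -65*s
(z(-40, -143) - 37866)/(43321 + W(-165)) = (-65*(-143) - 37866)/(43321 + (-68 - 1*(-165))) = (9295 - 37866)/(43321 + (-68 + 165)) = -28571/(43321 + 97) = -28571/43418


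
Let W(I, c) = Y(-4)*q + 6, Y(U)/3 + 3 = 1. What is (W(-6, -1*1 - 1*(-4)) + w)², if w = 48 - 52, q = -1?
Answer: 64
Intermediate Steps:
Y(U) = -6 (Y(U) = -9 + 3*1 = -9 + 3 = -6)
W(I, c) = 12 (W(I, c) = -6*(-1) + 6 = 6 + 6 = 12)
w = -4
(W(-6, -1*1 - 1*(-4)) + w)² = (12 - 4)² = 8² = 64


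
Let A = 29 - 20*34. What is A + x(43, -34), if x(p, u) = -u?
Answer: -617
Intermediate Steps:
A = -651 (A = 29 - 680 = -651)
A + x(43, -34) = -651 - 1*(-34) = -651 + 34 = -617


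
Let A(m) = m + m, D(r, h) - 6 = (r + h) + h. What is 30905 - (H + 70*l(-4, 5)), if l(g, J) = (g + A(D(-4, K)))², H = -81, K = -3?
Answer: 20906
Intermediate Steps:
D(r, h) = 6 + r + 2*h (D(r, h) = 6 + ((r + h) + h) = 6 + ((h + r) + h) = 6 + (r + 2*h) = 6 + r + 2*h)
A(m) = 2*m
l(g, J) = (-8 + g)² (l(g, J) = (g + 2*(6 - 4 + 2*(-3)))² = (g + 2*(6 - 4 - 6))² = (g + 2*(-4))² = (g - 8)² = (-8 + g)²)
30905 - (H + 70*l(-4, 5)) = 30905 - (-81 + 70*(-8 - 4)²) = 30905 - (-81 + 70*(-12)²) = 30905 - (-81 + 70*144) = 30905 - (-81 + 10080) = 30905 - 1*9999 = 30905 - 9999 = 20906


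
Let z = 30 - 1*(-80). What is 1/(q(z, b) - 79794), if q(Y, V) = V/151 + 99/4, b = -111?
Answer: -604/48181071 ≈ -1.2536e-5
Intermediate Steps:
z = 110 (z = 30 + 80 = 110)
q(Y, V) = 99/4 + V/151 (q(Y, V) = V*(1/151) + 99*(1/4) = V/151 + 99/4 = 99/4 + V/151)
1/(q(z, b) - 79794) = 1/((99/4 + (1/151)*(-111)) - 79794) = 1/((99/4 - 111/151) - 79794) = 1/(14505/604 - 79794) = 1/(-48181071/604) = -604/48181071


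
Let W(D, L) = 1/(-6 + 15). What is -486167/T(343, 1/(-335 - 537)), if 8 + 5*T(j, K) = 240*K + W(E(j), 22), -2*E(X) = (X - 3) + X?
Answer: 2384649135/8009 ≈ 2.9775e+5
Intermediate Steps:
E(X) = 3/2 - X (E(X) = -((X - 3) + X)/2 = -((-3 + X) + X)/2 = -(-3 + 2*X)/2 = 3/2 - X)
W(D, L) = ⅑ (W(D, L) = 1/9 = ⅑)
T(j, K) = -71/45 + 48*K (T(j, K) = -8/5 + (240*K + ⅑)/5 = -8/5 + (⅑ + 240*K)/5 = -8/5 + (1/45 + 48*K) = -71/45 + 48*K)
-486167/T(343, 1/(-335 - 537)) = -486167/(-71/45 + 48/(-335 - 537)) = -486167/(-71/45 + 48/(-872)) = -486167/(-71/45 + 48*(-1/872)) = -486167/(-71/45 - 6/109) = -486167/(-8009/4905) = -486167*(-4905/8009) = 2384649135/8009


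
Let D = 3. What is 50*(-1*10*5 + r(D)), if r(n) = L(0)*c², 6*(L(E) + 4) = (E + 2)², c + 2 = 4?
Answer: -9500/3 ≈ -3166.7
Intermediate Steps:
c = 2 (c = -2 + 4 = 2)
L(E) = -4 + (2 + E)²/6 (L(E) = -4 + (E + 2)²/6 = -4 + (2 + E)²/6)
r(n) = -40/3 (r(n) = (-4 + (2 + 0)²/6)*2² = (-4 + (⅙)*2²)*4 = (-4 + (⅙)*4)*4 = (-4 + ⅔)*4 = -10/3*4 = -40/3)
50*(-1*10*5 + r(D)) = 50*(-1*10*5 - 40/3) = 50*(-10*5 - 40/3) = 50*(-50 - 40/3) = 50*(-190/3) = -9500/3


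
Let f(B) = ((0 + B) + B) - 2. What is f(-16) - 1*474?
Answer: -508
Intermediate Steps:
f(B) = -2 + 2*B (f(B) = (B + B) - 2 = 2*B - 2 = -2 + 2*B)
f(-16) - 1*474 = (-2 + 2*(-16)) - 1*474 = (-2 - 32) - 474 = -34 - 474 = -508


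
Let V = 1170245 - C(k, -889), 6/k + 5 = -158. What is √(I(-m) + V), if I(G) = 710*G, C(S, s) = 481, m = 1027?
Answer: √440594 ≈ 663.77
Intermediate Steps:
k = -6/163 (k = 6/(-5 - 158) = 6/(-163) = 6*(-1/163) = -6/163 ≈ -0.036810)
V = 1169764 (V = 1170245 - 1*481 = 1170245 - 481 = 1169764)
√(I(-m) + V) = √(710*(-1*1027) + 1169764) = √(710*(-1027) + 1169764) = √(-729170 + 1169764) = √440594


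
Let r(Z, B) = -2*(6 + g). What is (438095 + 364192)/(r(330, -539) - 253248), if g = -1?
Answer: -802287/253258 ≈ -3.1679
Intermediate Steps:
r(Z, B) = -10 (r(Z, B) = -2*(6 - 1) = -2*5 = -10)
(438095 + 364192)/(r(330, -539) - 253248) = (438095 + 364192)/(-10 - 253248) = 802287/(-253258) = 802287*(-1/253258) = -802287/253258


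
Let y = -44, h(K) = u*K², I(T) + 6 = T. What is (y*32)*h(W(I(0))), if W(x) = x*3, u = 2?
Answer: -912384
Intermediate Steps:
I(T) = -6 + T
W(x) = 3*x
h(K) = 2*K²
(y*32)*h(W(I(0))) = (-44*32)*(2*(3*(-6 + 0))²) = -2816*(3*(-6))² = -2816*(-18)² = -2816*324 = -1408*648 = -912384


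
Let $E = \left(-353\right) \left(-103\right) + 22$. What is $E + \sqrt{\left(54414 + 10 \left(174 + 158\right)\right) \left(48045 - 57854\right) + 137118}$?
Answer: $36381 + 26 i \sqrt{837538} \approx 36381.0 + 23794.0 i$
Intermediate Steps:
$E = 36381$ ($E = 36359 + 22 = 36381$)
$E + \sqrt{\left(54414 + 10 \left(174 + 158\right)\right) \left(48045 - 57854\right) + 137118} = 36381 + \sqrt{\left(54414 + 10 \left(174 + 158\right)\right) \left(48045 - 57854\right) + 137118} = 36381 + \sqrt{\left(54414 + 10 \cdot 332\right) \left(-9809\right) + 137118} = 36381 + \sqrt{\left(54414 + 3320\right) \left(-9809\right) + 137118} = 36381 + \sqrt{57734 \left(-9809\right) + 137118} = 36381 + \sqrt{-566312806 + 137118} = 36381 + \sqrt{-566175688} = 36381 + 26 i \sqrt{837538}$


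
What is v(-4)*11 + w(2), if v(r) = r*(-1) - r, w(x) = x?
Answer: 90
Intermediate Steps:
v(r) = -2*r (v(r) = -r - r = -2*r)
v(-4)*11 + w(2) = -2*(-4)*11 + 2 = 8*11 + 2 = 88 + 2 = 90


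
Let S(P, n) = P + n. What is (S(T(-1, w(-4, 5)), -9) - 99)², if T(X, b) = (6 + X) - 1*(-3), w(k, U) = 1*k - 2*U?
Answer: 10000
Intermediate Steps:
w(k, U) = k - 2*U
T(X, b) = 9 + X (T(X, b) = (6 + X) + 3 = 9 + X)
(S(T(-1, w(-4, 5)), -9) - 99)² = (((9 - 1) - 9) - 99)² = ((8 - 9) - 99)² = (-1 - 99)² = (-100)² = 10000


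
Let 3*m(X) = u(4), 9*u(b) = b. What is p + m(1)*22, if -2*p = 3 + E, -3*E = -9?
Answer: 7/27 ≈ 0.25926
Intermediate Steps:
E = 3 (E = -⅓*(-9) = 3)
u(b) = b/9
m(X) = 4/27 (m(X) = ((⅑)*4)/3 = (⅓)*(4/9) = 4/27)
p = -3 (p = -(3 + 3)/2 = -½*6 = -3)
p + m(1)*22 = -3 + (4/27)*22 = -3 + 88/27 = 7/27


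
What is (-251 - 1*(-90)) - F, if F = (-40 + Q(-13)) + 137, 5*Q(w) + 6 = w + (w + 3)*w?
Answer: -1401/5 ≈ -280.20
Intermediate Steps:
Q(w) = -6/5 + w/5 + w*(3 + w)/5 (Q(w) = -6/5 + (w + (w + 3)*w)/5 = -6/5 + (w + (3 + w)*w)/5 = -6/5 + (w + w*(3 + w))/5 = -6/5 + (w/5 + w*(3 + w)/5) = -6/5 + w/5 + w*(3 + w)/5)
F = 596/5 (F = (-40 + (-6/5 + (⅕)*(-13)² + (⅘)*(-13))) + 137 = (-40 + (-6/5 + (⅕)*169 - 52/5)) + 137 = (-40 + (-6/5 + 169/5 - 52/5)) + 137 = (-40 + 111/5) + 137 = -89/5 + 137 = 596/5 ≈ 119.20)
(-251 - 1*(-90)) - F = (-251 - 1*(-90)) - 1*596/5 = (-251 + 90) - 596/5 = -161 - 596/5 = -1401/5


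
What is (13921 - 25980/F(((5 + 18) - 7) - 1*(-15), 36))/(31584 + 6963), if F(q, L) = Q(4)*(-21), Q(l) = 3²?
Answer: 885683/2428461 ≈ 0.36471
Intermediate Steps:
Q(l) = 9
F(q, L) = -189 (F(q, L) = 9*(-21) = -189)
(13921 - 25980/F(((5 + 18) - 7) - 1*(-15), 36))/(31584 + 6963) = (13921 - 25980/(-189))/(31584 + 6963) = (13921 - 25980*(-1/189))/38547 = (13921 + 8660/63)*(1/38547) = (885683/63)*(1/38547) = 885683/2428461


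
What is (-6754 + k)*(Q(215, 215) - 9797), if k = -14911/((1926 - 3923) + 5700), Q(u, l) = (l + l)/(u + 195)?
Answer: 10050880005882/151823 ≈ 6.6201e+7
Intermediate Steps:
Q(u, l) = 2*l/(195 + u) (Q(u, l) = (2*l)/(195 + u) = 2*l/(195 + u))
k = -14911/3703 (k = -14911/(-1997 + 5700) = -14911/3703 ≈ -4.0267)
(-6754 + k)*(Q(215, 215) - 9797) = (-6754 - 14911/3703)*(2*215/(195 + 215) - 9797) = -25024973*(2*215/410 - 9797)/3703 = -25024973*(2*215*(1/410) - 9797)/3703 = -25024973*(43/41 - 9797)/3703 = -25024973/3703*(-401634/41) = 10050880005882/151823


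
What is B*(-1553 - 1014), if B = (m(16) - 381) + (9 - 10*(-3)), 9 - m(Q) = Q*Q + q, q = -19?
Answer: 1463190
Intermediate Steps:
m(Q) = 28 - Q² (m(Q) = 9 - (Q*Q - 19) = 9 - (Q² - 19) = 9 - (-19 + Q²) = 9 + (19 - Q²) = 28 - Q²)
B = -570 (B = ((28 - 1*16²) - 381) + (9 - 10*(-3)) = ((28 - 1*256) - 381) + (9 + 30) = ((28 - 256) - 381) + 39 = (-228 - 381) + 39 = -609 + 39 = -570)
B*(-1553 - 1014) = -570*(-1553 - 1014) = -570*(-2567) = 1463190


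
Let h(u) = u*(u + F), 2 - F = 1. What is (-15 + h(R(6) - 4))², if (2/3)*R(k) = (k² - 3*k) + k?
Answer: 1083681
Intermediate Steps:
R(k) = -3*k + 3*k²/2 (R(k) = 3*((k² - 3*k) + k)/2 = 3*(k² - 2*k)/2 = -3*k + 3*k²/2)
F = 1 (F = 2 - 1*1 = 2 - 1 = 1)
h(u) = u*(1 + u) (h(u) = u*(u + 1) = u*(1 + u))
(-15 + h(R(6) - 4))² = (-15 + ((3/2)*6*(-2 + 6) - 4)*(1 + ((3/2)*6*(-2 + 6) - 4)))² = (-15 + ((3/2)*6*4 - 4)*(1 + ((3/2)*6*4 - 4)))² = (-15 + (36 - 4)*(1 + (36 - 4)))² = (-15 + 32*(1 + 32))² = (-15 + 32*33)² = (-15 + 1056)² = 1041² = 1083681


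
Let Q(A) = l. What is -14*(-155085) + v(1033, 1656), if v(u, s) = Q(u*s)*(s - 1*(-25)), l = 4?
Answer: 2177914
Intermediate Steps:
Q(A) = 4
v(u, s) = 100 + 4*s (v(u, s) = 4*(s - 1*(-25)) = 4*(s + 25) = 4*(25 + s) = 100 + 4*s)
-14*(-155085) + v(1033, 1656) = -14*(-155085) + (100 + 4*1656) = 2171190 + (100 + 6624) = 2171190 + 6724 = 2177914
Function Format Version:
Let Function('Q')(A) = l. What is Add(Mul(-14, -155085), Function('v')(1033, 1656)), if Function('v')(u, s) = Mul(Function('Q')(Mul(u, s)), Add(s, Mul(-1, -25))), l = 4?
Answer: 2177914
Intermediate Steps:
Function('Q')(A) = 4
Function('v')(u, s) = Add(100, Mul(4, s)) (Function('v')(u, s) = Mul(4, Add(s, Mul(-1, -25))) = Mul(4, Add(s, 25)) = Mul(4, Add(25, s)) = Add(100, Mul(4, s)))
Add(Mul(-14, -155085), Function('v')(1033, 1656)) = Add(Mul(-14, -155085), Add(100, Mul(4, 1656))) = Add(2171190, Add(100, 6624)) = Add(2171190, 6724) = 2177914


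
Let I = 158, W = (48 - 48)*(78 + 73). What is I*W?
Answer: 0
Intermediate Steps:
W = 0 (W = 0*151 = 0)
I*W = 158*0 = 0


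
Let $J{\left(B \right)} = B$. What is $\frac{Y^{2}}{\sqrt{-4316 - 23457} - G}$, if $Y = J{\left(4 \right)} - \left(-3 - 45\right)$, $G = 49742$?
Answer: $- \frac{134502368}{2474294337} - \frac{2704 i \sqrt{27773}}{2474294337} \approx -0.05436 - 0.00018212 i$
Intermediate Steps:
$Y = 52$ ($Y = 4 - \left(-3 - 45\right) = 4 - -48 = 4 + 48 = 52$)
$\frac{Y^{2}}{\sqrt{-4316 - 23457} - G} = \frac{52^{2}}{\sqrt{-4316 - 23457} - 49742} = \frac{2704}{\sqrt{-27773} - 49742} = \frac{2704}{i \sqrt{27773} - 49742} = \frac{2704}{-49742 + i \sqrt{27773}}$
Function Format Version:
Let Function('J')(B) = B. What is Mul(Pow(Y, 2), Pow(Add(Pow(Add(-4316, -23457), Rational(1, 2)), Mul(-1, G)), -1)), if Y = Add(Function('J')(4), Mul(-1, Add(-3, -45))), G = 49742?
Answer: Add(Rational(-134502368, 2474294337), Mul(Rational(-2704, 2474294337), I, Pow(27773, Rational(1, 2)))) ≈ Add(-0.054360, Mul(-0.00018212, I))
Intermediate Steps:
Y = 52 (Y = Add(4, Mul(-1, Add(-3, -45))) = Add(4, Mul(-1, -48)) = Add(4, 48) = 52)
Mul(Pow(Y, 2), Pow(Add(Pow(Add(-4316, -23457), Rational(1, 2)), Mul(-1, G)), -1)) = Mul(Pow(52, 2), Pow(Add(Pow(Add(-4316, -23457), Rational(1, 2)), Mul(-1, 49742)), -1)) = Mul(2704, Pow(Add(Pow(-27773, Rational(1, 2)), -49742), -1)) = Mul(2704, Pow(Add(Mul(I, Pow(27773, Rational(1, 2))), -49742), -1)) = Mul(2704, Pow(Add(-49742, Mul(I, Pow(27773, Rational(1, 2)))), -1))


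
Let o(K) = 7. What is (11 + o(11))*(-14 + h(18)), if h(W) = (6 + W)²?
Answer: 10116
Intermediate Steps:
(11 + o(11))*(-14 + h(18)) = (11 + 7)*(-14 + (6 + 18)²) = 18*(-14 + 24²) = 18*(-14 + 576) = 18*562 = 10116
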